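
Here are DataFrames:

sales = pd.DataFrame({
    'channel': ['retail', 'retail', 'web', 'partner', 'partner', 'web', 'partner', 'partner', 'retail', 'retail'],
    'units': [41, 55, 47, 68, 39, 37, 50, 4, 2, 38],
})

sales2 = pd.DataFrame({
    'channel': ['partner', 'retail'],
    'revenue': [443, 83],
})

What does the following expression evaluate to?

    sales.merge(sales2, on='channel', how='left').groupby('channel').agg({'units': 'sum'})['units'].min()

merge on 'channel' (how='left') → 10 rows:
   channel  units  revenue
0   retail     41     83.0
1   retail     55     83.0
2      web     47      NaN
3  partner     68    443.0
4  partner     39    443.0
5      web     37      NaN
6  partner     50    443.0
7  partner      4    443.0
8   retail      2     83.0
9   retail     38     83.0
group by channel, sum of units:
         units
channel       
partner    161
retail     136
web         84

84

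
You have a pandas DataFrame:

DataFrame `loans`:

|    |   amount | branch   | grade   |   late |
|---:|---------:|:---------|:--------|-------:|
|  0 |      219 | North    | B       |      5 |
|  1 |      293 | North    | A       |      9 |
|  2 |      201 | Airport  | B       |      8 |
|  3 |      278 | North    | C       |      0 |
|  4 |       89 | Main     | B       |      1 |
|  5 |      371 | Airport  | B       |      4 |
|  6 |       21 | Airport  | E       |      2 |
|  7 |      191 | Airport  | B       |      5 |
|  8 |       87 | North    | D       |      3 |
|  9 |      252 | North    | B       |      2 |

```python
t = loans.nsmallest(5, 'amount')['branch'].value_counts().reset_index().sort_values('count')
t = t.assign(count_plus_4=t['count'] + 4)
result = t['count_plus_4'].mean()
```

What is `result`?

5.66666666667

take 5 rows with smallest amount:
   amount   branch grade  late
6      21  Airport     E     2
8      87    North     D     3
4      89     Main     B     1
7     191  Airport     B     5
2     201  Airport     B     8
value_counts of branch:
branch
Airport    3
North      1
Main       1
Name: count, dtype: int64
reset_index():
    branch  count
0  Airport      3
1    North      1
2     Main      1
sort by count:
    branch  count
1    North      1
2     Main      1
0  Airport      3
add column count_plus_4 = t['count'] + 4:
    branch  count  count_plus_4
1    North      1             5
2     Main      1             5
0  Airport      3             7
The mean of column 'count_plus_4' is 5.66666666667.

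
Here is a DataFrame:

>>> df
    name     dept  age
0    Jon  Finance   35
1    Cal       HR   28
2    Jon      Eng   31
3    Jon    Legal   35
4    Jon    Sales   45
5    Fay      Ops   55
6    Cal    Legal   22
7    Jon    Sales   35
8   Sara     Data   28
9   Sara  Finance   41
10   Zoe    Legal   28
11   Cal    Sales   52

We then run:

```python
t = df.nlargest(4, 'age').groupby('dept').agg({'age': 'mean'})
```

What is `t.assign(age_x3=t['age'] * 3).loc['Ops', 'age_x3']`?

take 4 rows with largest age:
    name     dept  age
5    Fay      Ops   55
11   Cal    Sales   52
4    Jon    Sales   45
9   Sara  Finance   41
group by dept, mean of age:
          age
dept         
Finance  41.0
Ops      55.0
Sales    48.5
add column age_x3 = t['age'] * 3:
          age  age_x3
dept                 
Finance  41.0   123.0
Ops      55.0   165.0
Sales    48.5   145.5
So loc['Ops', 'age_x3'] = 165.0.

165.0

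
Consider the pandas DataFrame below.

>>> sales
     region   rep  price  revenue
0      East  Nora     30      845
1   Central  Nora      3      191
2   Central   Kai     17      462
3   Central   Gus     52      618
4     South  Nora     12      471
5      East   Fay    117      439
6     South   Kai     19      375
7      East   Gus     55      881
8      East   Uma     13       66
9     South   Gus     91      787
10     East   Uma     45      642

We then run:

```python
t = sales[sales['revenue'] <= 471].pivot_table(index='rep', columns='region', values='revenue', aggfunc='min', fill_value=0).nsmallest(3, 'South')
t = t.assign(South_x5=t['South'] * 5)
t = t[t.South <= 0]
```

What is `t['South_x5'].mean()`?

0.0

filter rows where revenue <= 471:
    region   rep  price  revenue
1  Central  Nora      3      191
2  Central   Kai     17      462
4    South  Nora     12      471
5     East   Fay    117      439
6    South   Kai     19      375
8     East   Uma     13       66
pivot: rows=rep, cols=region, min(revenue):
region  Central  East  South
rep                         
Fay           0   439      0
Kai         462     0    375
Nora        191     0    471
Uma           0    66      0
take 3 rows with smallest South:
region  Central  East  South
rep                         
Fay           0   439      0
Uma           0    66      0
Kai         462     0    375
add column South_x5 = t['South'] * 5:
region  Central  East  South  South_x5
rep                                   
Fay           0   439      0         0
Uma           0    66      0         0
Kai         462     0    375      1875
filter rows where South <= 0:
region  Central  East  South  South_x5
rep                                   
Fay           0   439      0         0
Uma           0    66      0         0
Finally, mean of column 'South_x5' = 0.0.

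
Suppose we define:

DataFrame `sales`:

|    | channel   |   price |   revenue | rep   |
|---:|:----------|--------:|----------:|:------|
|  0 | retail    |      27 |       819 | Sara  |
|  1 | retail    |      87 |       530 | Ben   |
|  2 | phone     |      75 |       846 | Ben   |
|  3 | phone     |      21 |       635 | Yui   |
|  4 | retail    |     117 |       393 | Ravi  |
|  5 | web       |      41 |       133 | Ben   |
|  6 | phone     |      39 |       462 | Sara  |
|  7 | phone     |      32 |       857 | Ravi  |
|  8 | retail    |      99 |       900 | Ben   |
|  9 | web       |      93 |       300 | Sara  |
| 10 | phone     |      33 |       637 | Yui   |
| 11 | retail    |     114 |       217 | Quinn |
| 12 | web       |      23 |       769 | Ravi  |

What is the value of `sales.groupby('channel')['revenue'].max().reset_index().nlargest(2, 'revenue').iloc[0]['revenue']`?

group by channel, max of revenue:
channel
phone     857
retail    900
web       769
Name: revenue, dtype: int64
reset_index():
  channel  revenue
0   phone      857
1  retail      900
2     web      769
take 2 rows with largest revenue:
  channel  revenue
1  retail      900
0   phone      857
The value at position 0, column 'revenue' is 900.

900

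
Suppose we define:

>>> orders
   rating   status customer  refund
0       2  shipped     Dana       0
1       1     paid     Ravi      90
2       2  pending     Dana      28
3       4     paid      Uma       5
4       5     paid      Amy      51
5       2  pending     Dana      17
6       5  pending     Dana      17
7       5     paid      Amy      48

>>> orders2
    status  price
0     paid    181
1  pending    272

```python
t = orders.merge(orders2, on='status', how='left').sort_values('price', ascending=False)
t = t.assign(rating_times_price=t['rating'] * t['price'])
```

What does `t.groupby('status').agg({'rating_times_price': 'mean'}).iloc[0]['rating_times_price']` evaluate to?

678.75

merge on 'status' (how='left') → 8 rows:
   rating   status customer  refund  price
0       2  shipped     Dana       0    NaN
1       1     paid     Ravi      90  181.0
2       2  pending     Dana      28  272.0
3       4     paid      Uma       5  181.0
4       5     paid      Amy      51  181.0
5       2  pending     Dana      17  272.0
6       5  pending     Dana      17  272.0
7       5     paid      Amy      48  181.0
sort by price descending:
   rating   status customer  refund  price
2       2  pending     Dana      28  272.0
5       2  pending     Dana      17  272.0
6       5  pending     Dana      17  272.0
1       1     paid     Ravi      90  181.0
3       4     paid      Uma       5  181.0
4       5     paid      Amy      51  181.0
7       5     paid      Amy      48  181.0
0       2  shipped     Dana       0    NaN
add column rating_times_price = t['rating'] * t['price']:
   rating   status customer  refund  price  rating_times_price
2       2  pending     Dana      28  272.0               544.0
5       2  pending     Dana      17  272.0               544.0
6       5  pending     Dana      17  272.0              1360.0
1       1     paid     Ravi      90  181.0               181.0
3       4     paid      Uma       5  181.0               724.0
4       5     paid      Amy      51  181.0               905.0
7       5     paid      Amy      48  181.0               905.0
0       2  shipped     Dana       0    NaN                 NaN
group by status, mean of rating_times_price:
         rating_times_price
status                     
paid                 678.75
pending              816.00
shipped                 NaN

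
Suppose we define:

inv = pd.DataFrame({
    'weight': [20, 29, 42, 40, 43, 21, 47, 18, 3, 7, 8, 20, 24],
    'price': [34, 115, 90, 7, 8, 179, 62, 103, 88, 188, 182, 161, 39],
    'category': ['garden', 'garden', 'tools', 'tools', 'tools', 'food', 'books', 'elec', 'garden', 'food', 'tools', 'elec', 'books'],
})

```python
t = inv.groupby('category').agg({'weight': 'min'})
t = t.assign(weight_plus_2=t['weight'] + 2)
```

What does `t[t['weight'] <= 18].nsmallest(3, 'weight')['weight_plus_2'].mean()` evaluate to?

group by category, min of weight:
          weight
category        
books         24
elec          18
food           7
garden         3
tools          8
add column weight_plus_2 = t['weight'] + 2:
          weight  weight_plus_2
category                       
books         24             26
elec          18             20
food           7              9
garden         3              5
tools          8             10
filter rows where weight <= 18:
          weight  weight_plus_2
category                       
elec          18             20
food           7              9
garden         3              5
tools          8             10
take 3 rows with smallest weight:
          weight  weight_plus_2
category                       
garden         3              5
food           7              9
tools          8             10

8.0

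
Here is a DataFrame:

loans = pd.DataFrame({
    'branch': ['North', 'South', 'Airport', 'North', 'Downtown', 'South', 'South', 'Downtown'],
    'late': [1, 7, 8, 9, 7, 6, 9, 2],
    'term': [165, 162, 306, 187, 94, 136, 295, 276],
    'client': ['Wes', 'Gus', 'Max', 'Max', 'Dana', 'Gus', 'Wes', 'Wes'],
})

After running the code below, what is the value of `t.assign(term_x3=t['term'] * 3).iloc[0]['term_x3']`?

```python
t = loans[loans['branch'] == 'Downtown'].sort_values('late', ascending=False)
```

282

filter rows where branch == 'Downtown':
     branch  late  term client
4  Downtown     7    94   Dana
7  Downtown     2   276    Wes
sort by late descending:
     branch  late  term client
4  Downtown     7    94   Dana
7  Downtown     2   276    Wes
add column term_x3 = t['term'] * 3:
     branch  late  term client  term_x3
4  Downtown     7    94   Dana      282
7  Downtown     2   276    Wes      828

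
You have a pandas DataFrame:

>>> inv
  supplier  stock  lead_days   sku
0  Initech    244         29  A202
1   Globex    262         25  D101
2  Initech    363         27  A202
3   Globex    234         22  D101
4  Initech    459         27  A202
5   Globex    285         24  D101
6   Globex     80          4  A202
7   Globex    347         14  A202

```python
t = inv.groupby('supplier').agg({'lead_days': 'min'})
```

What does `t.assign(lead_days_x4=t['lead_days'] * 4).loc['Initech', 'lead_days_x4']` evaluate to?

108

group by supplier, min of lead_days:
          lead_days
supplier           
Globex            4
Initech          27
add column lead_days_x4 = t['lead_days'] * 4:
          lead_days  lead_days_x4
supplier                         
Globex            4            16
Initech          27           108
Then the value at row 'Initech', column 'lead_days_x4': 108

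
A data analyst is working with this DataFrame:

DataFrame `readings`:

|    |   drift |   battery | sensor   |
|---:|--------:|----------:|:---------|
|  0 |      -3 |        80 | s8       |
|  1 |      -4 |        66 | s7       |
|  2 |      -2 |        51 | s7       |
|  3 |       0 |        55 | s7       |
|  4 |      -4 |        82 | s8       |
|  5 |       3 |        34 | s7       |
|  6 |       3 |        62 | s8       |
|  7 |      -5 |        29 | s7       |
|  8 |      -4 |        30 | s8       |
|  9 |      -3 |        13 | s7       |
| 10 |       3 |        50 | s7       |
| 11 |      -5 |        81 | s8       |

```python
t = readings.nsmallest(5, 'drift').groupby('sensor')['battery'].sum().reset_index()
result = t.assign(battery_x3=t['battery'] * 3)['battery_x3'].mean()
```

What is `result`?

432.0

take 5 rows with smallest drift:
    drift  battery sensor
7      -5       29     s7
11     -5       81     s8
1      -4       66     s7
4      -4       82     s8
8      -4       30     s8
group by sensor, sum of battery:
sensor
s7     95
s8    193
Name: battery, dtype: int64
reset_index():
  sensor  battery
0     s7       95
1     s8      193
add column battery_x3 = t['battery'] * 3:
  sensor  battery  battery_x3
0     s7       95         285
1     s8      193         579
Taking the mean of column 'battery_x3' gives 432.0.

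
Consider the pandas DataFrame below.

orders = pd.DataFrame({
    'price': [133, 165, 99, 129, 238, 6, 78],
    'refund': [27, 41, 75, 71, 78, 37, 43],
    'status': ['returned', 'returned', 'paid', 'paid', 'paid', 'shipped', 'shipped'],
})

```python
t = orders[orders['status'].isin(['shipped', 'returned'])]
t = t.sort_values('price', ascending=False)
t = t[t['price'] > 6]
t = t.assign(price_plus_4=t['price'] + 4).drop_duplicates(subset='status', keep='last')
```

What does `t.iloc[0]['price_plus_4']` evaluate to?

filter rows where status in ['shipped', 'returned']:
   price  refund    status
0    133      27  returned
1    165      41  returned
5      6      37   shipped
6     78      43   shipped
sort by price descending:
   price  refund    status
1    165      41  returned
0    133      27  returned
6     78      43   shipped
5      6      37   shipped
filter rows where price > 6:
   price  refund    status
1    165      41  returned
0    133      27  returned
6     78      43   shipped
add column price_plus_4 = t['price'] + 4:
   price  refund    status  price_plus_4
1    165      41  returned           169
0    133      27  returned           137
6     78      43   shipped            82
drop duplicate status (keep=last):
   price  refund    status  price_plus_4
0    133      27  returned           137
6     78      43   shipped            82
Then the value at position 0, column 'price_plus_4': 137

137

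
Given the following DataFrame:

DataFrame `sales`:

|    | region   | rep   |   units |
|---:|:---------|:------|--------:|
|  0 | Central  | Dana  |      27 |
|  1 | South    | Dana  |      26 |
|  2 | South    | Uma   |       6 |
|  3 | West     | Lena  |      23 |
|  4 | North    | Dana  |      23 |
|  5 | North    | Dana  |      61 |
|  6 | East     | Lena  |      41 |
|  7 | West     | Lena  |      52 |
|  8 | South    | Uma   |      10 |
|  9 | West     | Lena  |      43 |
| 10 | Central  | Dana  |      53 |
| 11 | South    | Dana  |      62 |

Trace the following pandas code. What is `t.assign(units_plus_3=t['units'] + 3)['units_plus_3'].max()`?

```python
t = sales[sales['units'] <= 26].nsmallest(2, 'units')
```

13

filter rows where units <= 26:
  region   rep  units
1  South  Dana     26
2  South   Uma      6
3   West  Lena     23
4  North  Dana     23
8  South   Uma     10
take 2 rows with smallest units:
  region  rep  units
2  South  Uma      6
8  South  Uma     10
add column units_plus_3 = t['units'] + 3:
  region  rep  units  units_plus_3
2  South  Uma      6             9
8  South  Uma     10            13
Hence 13.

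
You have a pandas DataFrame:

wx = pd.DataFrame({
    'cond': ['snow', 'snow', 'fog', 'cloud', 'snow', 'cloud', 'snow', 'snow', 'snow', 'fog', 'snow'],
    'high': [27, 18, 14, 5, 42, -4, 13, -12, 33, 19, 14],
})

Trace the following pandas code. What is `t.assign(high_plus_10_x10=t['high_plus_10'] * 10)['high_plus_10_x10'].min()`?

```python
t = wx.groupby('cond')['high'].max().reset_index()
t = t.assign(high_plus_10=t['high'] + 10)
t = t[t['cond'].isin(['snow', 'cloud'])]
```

150

group by cond, max of high:
cond
cloud     5
fog      19
snow     42
Name: high, dtype: int64
reset_index():
    cond  high
0  cloud     5
1    fog    19
2   snow    42
add column high_plus_10 = t['high'] + 10:
    cond  high  high_plus_10
0  cloud     5            15
1    fog    19            29
2   snow    42            52
filter rows where cond in ['snow', 'cloud']:
    cond  high  high_plus_10
0  cloud     5            15
2   snow    42            52
add column high_plus_10_x10 = t['high_plus_10'] * 10:
    cond  high  high_plus_10  high_plus_10_x10
0  cloud     5            15               150
2   snow    42            52               520
Then the min of column 'high_plus_10_x10': 150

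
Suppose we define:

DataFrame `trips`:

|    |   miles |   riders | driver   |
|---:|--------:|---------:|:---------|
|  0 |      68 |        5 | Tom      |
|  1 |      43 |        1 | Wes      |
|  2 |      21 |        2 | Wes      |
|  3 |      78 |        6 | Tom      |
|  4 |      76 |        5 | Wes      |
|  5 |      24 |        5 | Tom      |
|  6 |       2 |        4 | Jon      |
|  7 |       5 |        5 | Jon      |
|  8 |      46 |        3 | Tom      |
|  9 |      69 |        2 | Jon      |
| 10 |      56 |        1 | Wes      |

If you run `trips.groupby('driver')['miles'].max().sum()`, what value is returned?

223

group by driver, max of miles:
driver
Jon    69
Tom    78
Wes    76
Name: miles, dtype: int64
Hence 223.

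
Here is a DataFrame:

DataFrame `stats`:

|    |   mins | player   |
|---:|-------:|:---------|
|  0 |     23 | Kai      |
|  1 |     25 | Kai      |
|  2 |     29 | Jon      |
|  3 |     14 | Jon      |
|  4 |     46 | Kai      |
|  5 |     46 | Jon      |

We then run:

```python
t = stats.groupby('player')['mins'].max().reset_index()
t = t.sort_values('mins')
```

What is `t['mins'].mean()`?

group by player, max of mins:
player
Jon    46
Kai    46
Name: mins, dtype: int64
reset_index():
  player  mins
0    Jon    46
1    Kai    46
sort by mins:
  player  mins
0    Jon    46
1    Kai    46
Taking the mean of column 'mins' gives 46.0.

46.0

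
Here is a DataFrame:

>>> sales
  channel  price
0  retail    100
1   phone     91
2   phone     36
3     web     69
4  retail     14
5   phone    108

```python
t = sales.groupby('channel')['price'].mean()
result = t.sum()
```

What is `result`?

group by channel, mean of price:
channel
phone     78.333333
retail    57.000000
web       69.000000
Name: price, dtype: float64
Finally, sum of the resulting series = 204.333333333.

204.333333333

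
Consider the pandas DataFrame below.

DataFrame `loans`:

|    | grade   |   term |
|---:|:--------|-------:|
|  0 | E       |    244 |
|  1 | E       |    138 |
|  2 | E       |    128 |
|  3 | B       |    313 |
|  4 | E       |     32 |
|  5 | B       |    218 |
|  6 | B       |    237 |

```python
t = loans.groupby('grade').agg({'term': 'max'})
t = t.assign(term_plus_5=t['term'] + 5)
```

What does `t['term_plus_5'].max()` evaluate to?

group by grade, max of term:
       term
grade      
B       313
E       244
add column term_plus_5 = t['term'] + 5:
       term  term_plus_5
grade                   
B       313          318
E       244          249
Hence 318.

318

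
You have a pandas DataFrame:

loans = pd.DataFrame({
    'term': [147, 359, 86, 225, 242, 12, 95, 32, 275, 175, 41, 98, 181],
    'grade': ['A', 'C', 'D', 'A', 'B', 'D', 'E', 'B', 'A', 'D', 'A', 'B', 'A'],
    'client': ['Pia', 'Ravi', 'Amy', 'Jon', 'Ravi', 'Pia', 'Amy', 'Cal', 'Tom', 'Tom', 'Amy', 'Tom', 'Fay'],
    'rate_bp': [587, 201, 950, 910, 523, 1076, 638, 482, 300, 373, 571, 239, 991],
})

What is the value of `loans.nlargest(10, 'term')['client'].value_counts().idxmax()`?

take 10 rows with largest term:
    term grade client  rate_bp
1    359     C   Ravi      201
8    275     A    Tom      300
4    242     B   Ravi      523
3    225     A    Jon      910
12   181     A    Fay      991
9    175     D    Tom      373
0    147     A    Pia      587
11    98     B    Tom      239
6     95     E    Amy      638
2     86     D    Amy      950
value_counts of client:
client
Tom     3
Ravi    2
Amy     2
Jon     1
Fay     1
Pia     1
Name: count, dtype: int64

Tom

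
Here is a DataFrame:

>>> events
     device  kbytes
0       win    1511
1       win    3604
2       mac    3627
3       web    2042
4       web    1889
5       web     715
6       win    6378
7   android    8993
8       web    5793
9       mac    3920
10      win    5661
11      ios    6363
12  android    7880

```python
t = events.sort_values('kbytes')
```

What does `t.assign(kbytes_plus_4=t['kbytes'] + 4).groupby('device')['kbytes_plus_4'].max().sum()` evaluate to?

31467

sort by kbytes:
     device  kbytes
5       web     715
0       win    1511
4       web    1889
3       web    2042
1       win    3604
2       mac    3627
9       mac    3920
10      win    5661
8       web    5793
11      ios    6363
6       win    6378
12  android    7880
7   android    8993
add column kbytes_plus_4 = t['kbytes'] + 4:
     device  kbytes  kbytes_plus_4
5       web     715            719
0       win    1511           1515
4       web    1889           1893
3       web    2042           2046
1       win    3604           3608
2       mac    3627           3631
9       mac    3920           3924
10      win    5661           5665
8       web    5793           5797
11      ios    6363           6367
6       win    6378           6382
12  android    7880           7884
7   android    8993           8997
group by device, max of kbytes_plus_4:
device
android    8997
ios        6367
mac        3924
web        5797
win        6382
Name: kbytes_plus_4, dtype: int64
Hence 31467.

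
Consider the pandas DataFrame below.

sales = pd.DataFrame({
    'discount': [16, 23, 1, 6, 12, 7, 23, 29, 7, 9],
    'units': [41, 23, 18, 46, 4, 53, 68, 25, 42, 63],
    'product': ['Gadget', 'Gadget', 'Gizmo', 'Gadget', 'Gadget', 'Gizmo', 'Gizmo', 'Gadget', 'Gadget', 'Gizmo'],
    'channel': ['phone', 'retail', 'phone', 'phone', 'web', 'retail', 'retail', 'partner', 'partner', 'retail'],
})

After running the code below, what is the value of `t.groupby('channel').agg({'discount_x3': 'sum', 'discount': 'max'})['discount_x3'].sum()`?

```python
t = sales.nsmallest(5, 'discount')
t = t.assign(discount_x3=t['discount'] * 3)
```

90

take 5 rows with smallest discount:
   discount  units product  channel
2         1     18   Gizmo    phone
3         6     46  Gadget    phone
5         7     53   Gizmo   retail
8         7     42  Gadget  partner
9         9     63   Gizmo   retail
add column discount_x3 = t['discount'] * 3:
   discount  units product  channel  discount_x3
2         1     18   Gizmo    phone            3
3         6     46  Gadget    phone           18
5         7     53   Gizmo   retail           21
8         7     42  Gadget  partner           21
9         9     63   Gizmo   retail           27
group by channel: sum(discount_x3), max(discount):
         discount_x3  discount
channel                       
partner           21         7
phone             21         6
retail            48         9
Then the sum of column 'discount_x3': 90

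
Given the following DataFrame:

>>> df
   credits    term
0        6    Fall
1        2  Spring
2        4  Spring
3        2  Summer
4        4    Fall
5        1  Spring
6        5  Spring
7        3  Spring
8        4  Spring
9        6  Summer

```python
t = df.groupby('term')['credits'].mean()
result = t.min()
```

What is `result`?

3.16666666667

group by term, mean of credits:
term
Fall      5.000000
Spring    3.166667
Summer    4.000000
Name: credits, dtype: float64
So min() = 3.16666666667.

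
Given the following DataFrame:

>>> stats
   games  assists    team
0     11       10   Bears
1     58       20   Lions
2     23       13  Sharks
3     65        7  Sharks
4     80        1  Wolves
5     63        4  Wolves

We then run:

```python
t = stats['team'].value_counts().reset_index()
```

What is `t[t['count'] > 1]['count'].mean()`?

value_counts of team:
team
Sharks    2
Wolves    2
Bears     1
Lions     1
Name: count, dtype: int64
reset_index():
     team  count
0  Sharks      2
1  Wolves      2
2   Bears      1
3   Lions      1
filter rows where count > 1:
     team  count
0  Sharks      2
1  Wolves      2
Then the mean of column 'count': 2.0

2.0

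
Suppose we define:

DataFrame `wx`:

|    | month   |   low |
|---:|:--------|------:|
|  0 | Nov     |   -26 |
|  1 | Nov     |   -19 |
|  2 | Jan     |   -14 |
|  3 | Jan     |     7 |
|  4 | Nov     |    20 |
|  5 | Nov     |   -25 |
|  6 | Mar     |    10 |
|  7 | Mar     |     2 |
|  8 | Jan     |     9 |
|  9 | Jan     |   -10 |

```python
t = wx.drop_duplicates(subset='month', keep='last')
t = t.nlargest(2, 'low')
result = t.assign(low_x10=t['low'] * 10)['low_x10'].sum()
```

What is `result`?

drop duplicate month (keep=last):
  month  low
5   Nov  -25
7   Mar    2
9   Jan  -10
take 2 rows with largest low:
  month  low
7   Mar    2
9   Jan  -10
add column low_x10 = t['low'] * 10:
  month  low  low_x10
7   Mar    2       20
9   Jan  -10     -100
The sum of column 'low_x10' is -80.

-80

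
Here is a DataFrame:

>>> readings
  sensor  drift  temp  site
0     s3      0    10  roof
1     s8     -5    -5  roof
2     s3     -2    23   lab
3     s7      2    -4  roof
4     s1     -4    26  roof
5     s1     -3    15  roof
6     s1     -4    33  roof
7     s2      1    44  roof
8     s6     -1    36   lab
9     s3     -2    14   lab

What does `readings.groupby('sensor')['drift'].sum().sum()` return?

-18

group by sensor, sum of drift:
sensor
s1   -11
s2     1
s3    -4
s6    -1
s7     2
s8    -5
Name: drift, dtype: int64
Taking the sum of the resulting series gives -18.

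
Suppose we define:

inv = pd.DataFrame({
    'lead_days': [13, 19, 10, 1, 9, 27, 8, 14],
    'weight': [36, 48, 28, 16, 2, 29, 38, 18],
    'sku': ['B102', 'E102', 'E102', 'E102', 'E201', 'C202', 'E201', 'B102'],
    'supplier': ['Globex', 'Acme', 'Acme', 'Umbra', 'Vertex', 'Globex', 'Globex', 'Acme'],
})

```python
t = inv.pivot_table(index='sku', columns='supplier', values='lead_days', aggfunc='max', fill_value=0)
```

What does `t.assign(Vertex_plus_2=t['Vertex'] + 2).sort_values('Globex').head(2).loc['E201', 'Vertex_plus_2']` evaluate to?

11

pivot: rows=sku, cols=supplier, max(lead_days):
supplier  Acme  Globex  Umbra  Vertex
sku                                  
B102        14      13      0       0
C202         0      27      0       0
E102        19       0      1       0
E201         0       8      0       9
add column Vertex_plus_2 = t['Vertex'] + 2:
supplier  Acme  Globex  Umbra  Vertex  Vertex_plus_2
sku                                                 
B102        14      13      0       0              2
C202         0      27      0       0              2
E102        19       0      1       0              2
E201         0       8      0       9             11
sort by Globex:
supplier  Acme  Globex  Umbra  Vertex  Vertex_plus_2
sku                                                 
E102        19       0      1       0              2
E201         0       8      0       9             11
B102        14      13      0       0              2
C202         0      27      0       0              2
take first 2 rows:
supplier  Acme  Globex  Umbra  Vertex  Vertex_plus_2
sku                                                 
E102        19       0      1       0              2
E201         0       8      0       9             11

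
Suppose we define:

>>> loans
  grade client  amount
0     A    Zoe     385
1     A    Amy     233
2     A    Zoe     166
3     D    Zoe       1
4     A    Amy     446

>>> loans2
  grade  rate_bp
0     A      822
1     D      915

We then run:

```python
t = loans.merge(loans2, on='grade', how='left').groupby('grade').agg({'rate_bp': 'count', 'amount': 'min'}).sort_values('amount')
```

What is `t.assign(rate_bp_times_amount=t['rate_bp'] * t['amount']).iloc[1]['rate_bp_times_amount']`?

664

merge on 'grade' (how='left') → 5 rows:
  grade client  amount  rate_bp
0     A    Zoe     385      822
1     A    Amy     233      822
2     A    Zoe     166      822
3     D    Zoe       1      915
4     A    Amy     446      822
group by grade: count(rate_bp), min(amount):
       rate_bp  amount
grade                 
A            4     166
D            1       1
sort by amount:
       rate_bp  amount
grade                 
D            1       1
A            4     166
add column rate_bp_times_amount = t['rate_bp'] * t['amount']:
       rate_bp  amount  rate_bp_times_amount
grade                                       
D            1       1                     1
A            4     166                   664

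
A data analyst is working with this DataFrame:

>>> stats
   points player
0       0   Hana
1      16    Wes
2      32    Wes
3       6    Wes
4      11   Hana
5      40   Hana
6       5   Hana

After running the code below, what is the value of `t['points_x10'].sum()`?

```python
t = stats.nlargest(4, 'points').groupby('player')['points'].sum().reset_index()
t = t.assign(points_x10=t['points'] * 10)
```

990

take 4 rows with largest points:
   points player
5      40   Hana
2      32    Wes
1      16    Wes
4      11   Hana
group by player, sum of points:
player
Hana    51
Wes     48
Name: points, dtype: int64
reset_index():
  player  points
0   Hana      51
1    Wes      48
add column points_x10 = t['points'] * 10:
  player  points  points_x10
0   Hana      51         510
1    Wes      48         480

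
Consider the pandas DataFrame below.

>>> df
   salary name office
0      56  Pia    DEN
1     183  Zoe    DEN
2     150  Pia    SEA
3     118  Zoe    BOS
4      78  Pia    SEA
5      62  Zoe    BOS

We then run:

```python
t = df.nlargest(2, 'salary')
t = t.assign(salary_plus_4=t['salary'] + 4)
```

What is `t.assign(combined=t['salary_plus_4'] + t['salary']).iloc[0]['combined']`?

take 2 rows with largest salary:
   salary name office
1     183  Zoe    DEN
2     150  Pia    SEA
add column salary_plus_4 = t['salary'] + 4:
   salary name office  salary_plus_4
1     183  Zoe    DEN            187
2     150  Pia    SEA            154
add column combined = t['salary_plus_4'] + t['salary']:
   salary name office  salary_plus_4  combined
1     183  Zoe    DEN            187       370
2     150  Pia    SEA            154       304
Reading off the value at position 0, column 'combined', we get 370.

370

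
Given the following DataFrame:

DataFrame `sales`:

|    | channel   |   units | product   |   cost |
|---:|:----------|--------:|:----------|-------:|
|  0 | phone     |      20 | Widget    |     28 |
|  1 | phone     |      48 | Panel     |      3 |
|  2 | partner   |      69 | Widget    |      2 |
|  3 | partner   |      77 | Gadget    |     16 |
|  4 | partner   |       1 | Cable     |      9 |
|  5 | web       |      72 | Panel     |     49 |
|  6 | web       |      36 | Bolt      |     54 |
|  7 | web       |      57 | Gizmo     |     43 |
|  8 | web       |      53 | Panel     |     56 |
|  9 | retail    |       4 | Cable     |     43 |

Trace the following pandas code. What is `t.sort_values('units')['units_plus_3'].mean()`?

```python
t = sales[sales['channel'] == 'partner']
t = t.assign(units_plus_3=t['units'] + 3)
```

filter rows where channel == 'partner':
   channel  units product  cost
2  partner     69  Widget     2
3  partner     77  Gadget    16
4  partner      1   Cable     9
add column units_plus_3 = t['units'] + 3:
   channel  units product  cost  units_plus_3
2  partner     69  Widget     2            72
3  partner     77  Gadget    16            80
4  partner      1   Cable     9             4
sort by units:
   channel  units product  cost  units_plus_3
4  partner      1   Cable     9             4
2  partner     69  Widget     2            72
3  partner     77  Gadget    16            80

52.0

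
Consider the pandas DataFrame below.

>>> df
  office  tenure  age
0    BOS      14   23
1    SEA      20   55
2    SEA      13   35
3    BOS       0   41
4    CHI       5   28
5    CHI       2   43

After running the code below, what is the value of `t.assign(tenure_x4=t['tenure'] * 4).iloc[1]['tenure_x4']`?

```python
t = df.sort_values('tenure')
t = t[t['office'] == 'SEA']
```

80

sort by tenure:
  office  tenure  age
3    BOS       0   41
5    CHI       2   43
4    CHI       5   28
2    SEA      13   35
0    BOS      14   23
1    SEA      20   55
filter rows where office == 'SEA':
  office  tenure  age
2    SEA      13   35
1    SEA      20   55
add column tenure_x4 = t['tenure'] * 4:
  office  tenure  age  tenure_x4
2    SEA      13   35         52
1    SEA      20   55         80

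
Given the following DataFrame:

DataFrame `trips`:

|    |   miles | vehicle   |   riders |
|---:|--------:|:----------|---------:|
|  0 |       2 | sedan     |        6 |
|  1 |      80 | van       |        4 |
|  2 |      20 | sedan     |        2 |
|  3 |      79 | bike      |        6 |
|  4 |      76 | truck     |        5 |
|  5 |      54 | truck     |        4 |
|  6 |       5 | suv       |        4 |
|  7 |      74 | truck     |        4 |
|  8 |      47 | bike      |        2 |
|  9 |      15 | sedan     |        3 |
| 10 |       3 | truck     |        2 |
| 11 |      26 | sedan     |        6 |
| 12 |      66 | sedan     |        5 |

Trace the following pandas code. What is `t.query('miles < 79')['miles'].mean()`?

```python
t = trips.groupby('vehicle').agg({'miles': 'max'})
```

group by vehicle, max of miles:
         miles
vehicle       
bike        79
sedan       66
suv          5
truck       76
van         80
filter rows where miles < 79:
         miles
vehicle       
sedan       66
suv          5
truck       76
So mean() = 49.0.

49.0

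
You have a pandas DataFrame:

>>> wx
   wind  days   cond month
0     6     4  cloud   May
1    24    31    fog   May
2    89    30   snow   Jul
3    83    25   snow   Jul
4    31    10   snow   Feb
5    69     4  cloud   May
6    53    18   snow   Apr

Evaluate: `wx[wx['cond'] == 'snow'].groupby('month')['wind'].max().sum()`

173

filter rows where cond == 'snow':
   wind  days  cond month
2    89    30  snow   Jul
3    83    25  snow   Jul
4    31    10  snow   Feb
6    53    18  snow   Apr
group by month, max of wind:
month
Apr    53
Feb    31
Jul    89
Name: wind, dtype: int64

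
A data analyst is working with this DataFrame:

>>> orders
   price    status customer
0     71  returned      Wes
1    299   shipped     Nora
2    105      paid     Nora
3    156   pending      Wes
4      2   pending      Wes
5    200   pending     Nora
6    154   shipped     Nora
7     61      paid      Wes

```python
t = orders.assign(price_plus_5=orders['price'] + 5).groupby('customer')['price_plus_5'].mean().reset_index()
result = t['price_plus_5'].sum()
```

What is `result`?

add column price_plus_5 = orders['price'] + 5:
   price    status customer  price_plus_5
0     71  returned      Wes            76
1    299   shipped     Nora           304
2    105      paid     Nora           110
3    156   pending      Wes           161
4      2   pending      Wes             7
5    200   pending     Nora           205
6    154   shipped     Nora           159
7     61      paid      Wes            66
group by customer, mean of price_plus_5:
customer
Nora    194.5
Wes      77.5
Name: price_plus_5, dtype: float64
reset_index():
  customer  price_plus_5
0     Nora         194.5
1      Wes          77.5

272.0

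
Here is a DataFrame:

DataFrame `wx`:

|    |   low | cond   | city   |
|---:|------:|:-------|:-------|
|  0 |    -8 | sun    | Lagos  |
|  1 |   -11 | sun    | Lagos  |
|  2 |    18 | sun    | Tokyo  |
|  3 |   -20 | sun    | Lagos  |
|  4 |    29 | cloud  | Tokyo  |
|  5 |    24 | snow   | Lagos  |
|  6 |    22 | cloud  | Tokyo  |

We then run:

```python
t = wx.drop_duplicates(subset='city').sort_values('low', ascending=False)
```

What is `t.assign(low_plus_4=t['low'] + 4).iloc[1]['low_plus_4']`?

drop duplicate city (keep=first):
   low cond   city
0   -8  sun  Lagos
2   18  sun  Tokyo
sort by low descending:
   low cond   city
2   18  sun  Tokyo
0   -8  sun  Lagos
add column low_plus_4 = t['low'] + 4:
   low cond   city  low_plus_4
2   18  sun  Tokyo          22
0   -8  sun  Lagos          -4
Taking the value at position 1, column 'low_plus_4' gives -4.

-4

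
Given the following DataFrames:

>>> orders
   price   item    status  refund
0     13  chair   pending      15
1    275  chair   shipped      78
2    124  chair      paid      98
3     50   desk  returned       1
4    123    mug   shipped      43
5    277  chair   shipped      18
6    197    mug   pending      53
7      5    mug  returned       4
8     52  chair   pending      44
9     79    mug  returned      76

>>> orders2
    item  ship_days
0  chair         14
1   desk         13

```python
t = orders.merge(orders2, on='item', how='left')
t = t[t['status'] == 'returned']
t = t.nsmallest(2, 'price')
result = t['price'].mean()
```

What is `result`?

27.5

merge on 'item' (how='left') → 10 rows:
   price   item    status  refund  ship_days
0     13  chair   pending      15       14.0
1    275  chair   shipped      78       14.0
2    124  chair      paid      98       14.0
3     50   desk  returned       1       13.0
4    123    mug   shipped      43        NaN
5    277  chair   shipped      18       14.0
6    197    mug   pending      53        NaN
7      5    mug  returned       4        NaN
8     52  chair   pending      44       14.0
9     79    mug  returned      76        NaN
filter rows where status == 'returned':
   price  item    status  refund  ship_days
3     50  desk  returned       1       13.0
7      5   mug  returned       4        NaN
9     79   mug  returned      76        NaN
take 2 rows with smallest price:
   price  item    status  refund  ship_days
7      5   mug  returned       4        NaN
3     50  desk  returned       1       13.0
Hence 27.5.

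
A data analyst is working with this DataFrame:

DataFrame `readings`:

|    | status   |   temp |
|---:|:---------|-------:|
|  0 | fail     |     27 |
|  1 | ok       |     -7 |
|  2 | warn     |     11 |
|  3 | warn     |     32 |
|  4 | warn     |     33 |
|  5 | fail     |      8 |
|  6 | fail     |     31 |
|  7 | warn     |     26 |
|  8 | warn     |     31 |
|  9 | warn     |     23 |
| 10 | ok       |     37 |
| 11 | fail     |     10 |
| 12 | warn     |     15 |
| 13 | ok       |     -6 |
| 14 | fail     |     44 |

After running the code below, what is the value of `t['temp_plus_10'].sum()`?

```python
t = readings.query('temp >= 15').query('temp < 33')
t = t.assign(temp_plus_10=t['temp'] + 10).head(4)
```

filter rows where temp >= 15:
   status  temp
0    fail    27
3    warn    32
4    warn    33
6    fail    31
7    warn    26
8    warn    31
9    warn    23
10     ok    37
12   warn    15
14   fail    44
filter rows where temp < 33:
   status  temp
0    fail    27
3    warn    32
6    fail    31
7    warn    26
8    warn    31
9    warn    23
12   warn    15
add column temp_plus_10 = t['temp'] + 10:
   status  temp  temp_plus_10
0    fail    27            37
3    warn    32            42
6    fail    31            41
7    warn    26            36
8    warn    31            41
9    warn    23            33
12   warn    15            25
take first 4 rows:
  status  temp  temp_plus_10
0   fail    27            37
3   warn    32            42
6   fail    31            41
7   warn    26            36
Taking the sum of column 'temp_plus_10' gives 156.

156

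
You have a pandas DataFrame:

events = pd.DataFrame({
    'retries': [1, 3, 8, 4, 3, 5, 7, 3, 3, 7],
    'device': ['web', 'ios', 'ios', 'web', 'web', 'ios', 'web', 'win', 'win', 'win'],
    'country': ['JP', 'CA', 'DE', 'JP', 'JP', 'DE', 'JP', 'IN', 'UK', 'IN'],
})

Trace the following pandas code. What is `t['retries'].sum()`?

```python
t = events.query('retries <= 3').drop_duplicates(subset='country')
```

filter rows where retries <= 3:
   retries device country
0        1    web      JP
1        3    ios      CA
4        3    web      JP
7        3    win      IN
8        3    win      UK
drop duplicate country (keep=first):
   retries device country
0        1    web      JP
1        3    ios      CA
7        3    win      IN
8        3    win      UK

10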